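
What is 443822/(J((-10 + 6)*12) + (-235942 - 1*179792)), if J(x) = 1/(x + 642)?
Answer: -263630268/246945995 ≈ -1.0676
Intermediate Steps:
J(x) = 1/(642 + x)
443822/(J((-10 + 6)*12) + (-235942 - 1*179792)) = 443822/(1/(642 + (-10 + 6)*12) + (-235942 - 1*179792)) = 443822/(1/(642 - 4*12) + (-235942 - 179792)) = 443822/(1/(642 - 48) - 415734) = 443822/(1/594 - 415734) = 443822/(-246945995/594) = 443822*(-594/246945995) = -263630268/246945995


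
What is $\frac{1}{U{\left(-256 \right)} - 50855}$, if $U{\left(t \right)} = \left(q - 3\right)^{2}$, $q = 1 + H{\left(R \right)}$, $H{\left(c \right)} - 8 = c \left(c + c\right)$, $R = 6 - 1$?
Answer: $- \frac{1}{47719} \approx -2.0956 \cdot 10^{-5}$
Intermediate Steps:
$R = 5$
$H{\left(c \right)} = 8 + 2 c^{2}$ ($H{\left(c \right)} = 8 + c \left(c + c\right) = 8 + c 2 c = 8 + 2 c^{2}$)
$q = 59$ ($q = 1 + \left(8 + 2 \cdot 5^{2}\right) = 1 + \left(8 + 2 \cdot 25\right) = 1 + \left(8 + 50\right) = 1 + 58 = 59$)
$U{\left(t \right)} = 3136$ ($U{\left(t \right)} = \left(59 - 3\right)^{2} = 56^{2} = 3136$)
$\frac{1}{U{\left(-256 \right)} - 50855} = \frac{1}{3136 - 50855} = \frac{1}{-47719} = - \frac{1}{47719}$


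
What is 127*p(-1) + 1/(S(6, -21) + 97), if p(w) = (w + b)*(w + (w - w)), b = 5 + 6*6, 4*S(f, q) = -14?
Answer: -949958/187 ≈ -5080.0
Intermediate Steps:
S(f, q) = -7/2 (S(f, q) = (¼)*(-14) = -7/2)
b = 41 (b = 5 + 36 = 41)
p(w) = w*(41 + w) (p(w) = (w + 41)*(w + (w - w)) = (41 + w)*(w + 0) = (41 + w)*w = w*(41 + w))
127*p(-1) + 1/(S(6, -21) + 97) = 127*(-(41 - 1)) + 1/(-7/2 + 97) = 127*(-1*40) + 1/(187/2) = 127*(-40) + 2/187 = -5080 + 2/187 = -949958/187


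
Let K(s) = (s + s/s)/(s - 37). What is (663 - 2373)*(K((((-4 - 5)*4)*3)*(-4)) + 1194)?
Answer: -161445546/79 ≈ -2.0436e+6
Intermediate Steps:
K(s) = (1 + s)/(-37 + s) (K(s) = (s + 1)/(-37 + s) = (1 + s)/(-37 + s))
(663 - 2373)*(K((((-4 - 5)*4)*3)*(-4)) + 1194) = (663 - 2373)*((1 + (((-4 - 5)*4)*3)*(-4))/(-37 + (((-4 - 5)*4)*3)*(-4)) + 1194) = -1710*((1 + (-9*4*3)*(-4))/(-37 + (-9*4*3)*(-4)) + 1194) = -1710*((1 - 36*3*(-4))/(-37 - 36*3*(-4)) + 1194) = -1710*((1 - 108*(-4))/(-37 - 108*(-4)) + 1194) = -1710*((1 + 432)/(-37 + 432) + 1194) = -1710*(433/395 + 1194) = -1710*472063/395 = -161445546/79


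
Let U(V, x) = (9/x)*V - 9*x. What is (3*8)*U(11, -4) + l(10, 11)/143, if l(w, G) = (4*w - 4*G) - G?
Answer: 38595/143 ≈ 269.90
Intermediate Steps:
U(V, x) = -9*x + 9*V/x (U(V, x) = 9*V/x - 9*x = -9*x + 9*V/x)
l(w, G) = -5*G + 4*w (l(w, G) = (-4*G + 4*w) - G = -5*G + 4*w)
(3*8)*U(11, -4) + l(10, 11)/143 = (3*8)*(-9*(-4) + 9*11/(-4)) + (-5*11 + 4*10)/143 = 24*(36 + 9*11*(-1/4)) + (-55 + 40)*(1/143) = 24*(36 - 99/4) - 15*1/143 = 24*(45/4) - 15/143 = 270 - 15/143 = 38595/143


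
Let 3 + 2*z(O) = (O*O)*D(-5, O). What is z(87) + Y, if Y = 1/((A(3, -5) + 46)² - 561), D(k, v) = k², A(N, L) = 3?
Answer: 174084241/1840 ≈ 94611.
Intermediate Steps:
z(O) = -3/2 + 25*O²/2 (z(O) = -3/2 + ((O*O)*(-5)²)/2 = -3/2 + (O²*25)/2 = -3/2 + (25*O²)/2 = -3/2 + 25*O²/2)
Y = 1/1840 (Y = 1/((3 + 46)² - 561) = 1/(49² - 561) = 1/(2401 - 561) = 1/1840 ≈ 0.00054348)
z(87) + Y = (-3/2 + (25/2)*87²) + 1/1840 = (-3/2 + (25/2)*7569) + 1/1840 = (-3/2 + 189225/2) + 1/1840 = 94611 + 1/1840 = 174084241/1840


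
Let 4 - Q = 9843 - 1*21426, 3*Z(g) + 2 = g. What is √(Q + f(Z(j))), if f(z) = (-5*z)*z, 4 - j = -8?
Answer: √103783/3 ≈ 107.38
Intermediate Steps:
j = 12 (j = 4 - 1*(-8) = 4 + 8 = 12)
Z(g) = -⅔ + g/3
Q = 11587 (Q = 4 - (9843 - 1*21426) = 4 - (9843 - 21426) = 4 - 1*(-11583) = 4 + 11583 = 11587)
f(z) = -5*z²
√(Q + f(Z(j))) = √(11587 - 5*(-⅔ + (⅓)*12)²) = √(11587 - 5*(-⅔ + 4)²) = √(11587 - 5*(10/3)²) = √(11587 - 5*100/9) = √(11587 - 500/9) = √(103783/9) = √103783/3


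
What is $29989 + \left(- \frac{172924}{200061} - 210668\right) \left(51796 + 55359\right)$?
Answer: $- \frac{4516215459943831}{200061} \approx -2.2574 \cdot 10^{10}$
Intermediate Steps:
$29989 + \left(- \frac{172924}{200061} - 210668\right) \left(51796 + 55359\right) = 29989 + \left(\left(-172924\right) \frac{1}{200061} - 210668\right) 107155 = 29989 + \left(- \frac{172924}{200061} - 210668\right) 107155 = 29989 - \frac{4516221459573160}{200061} = - \frac{4516215459943831}{200061}$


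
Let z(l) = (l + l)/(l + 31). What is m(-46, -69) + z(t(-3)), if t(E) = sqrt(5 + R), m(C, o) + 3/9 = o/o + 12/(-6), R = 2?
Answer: -643/477 + 31*sqrt(7)/477 ≈ -1.1761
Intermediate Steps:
m(C, o) = -4/3 (m(C, o) = -1/3 + (o/o + 12/(-6)) = -1/3 + (1 + 12*(-1/6)) = -1/3 + (1 - 2) = -1/3 - 1 = -4/3)
t(E) = sqrt(7) (t(E) = sqrt(5 + 2) = sqrt(7))
z(l) = 2*l/(31 + l) (z(l) = (2*l)/(31 + l) = 2*l/(31 + l))
m(-46, -69) + z(t(-3)) = -4/3 + 2*sqrt(7)/(31 + sqrt(7))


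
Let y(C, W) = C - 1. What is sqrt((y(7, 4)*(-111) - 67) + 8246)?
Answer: sqrt(7513) ≈ 86.678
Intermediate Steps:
y(C, W) = -1 + C
sqrt((y(7, 4)*(-111) - 67) + 8246) = sqrt(((-1 + 7)*(-111) - 67) + 8246) = sqrt((6*(-111) - 67) + 8246) = sqrt((-666 - 67) + 8246) = sqrt(-733 + 8246) = sqrt(7513)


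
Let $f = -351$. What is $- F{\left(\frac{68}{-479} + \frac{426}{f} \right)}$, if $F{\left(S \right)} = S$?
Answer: $\frac{75974}{56043} \approx 1.3556$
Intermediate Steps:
$- F{\left(\frac{68}{-479} + \frac{426}{f} \right)} = - (\frac{68}{-479} + \frac{426}{-351}) = - (68 \left(- \frac{1}{479}\right) + 426 \left(- \frac{1}{351}\right)) = - (- \frac{68}{479} - \frac{142}{117}) = \left(-1\right) \left(- \frac{75974}{56043}\right) = \frac{75974}{56043}$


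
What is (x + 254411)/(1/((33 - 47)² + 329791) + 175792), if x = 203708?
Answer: 151173314453/58009074705 ≈ 2.6060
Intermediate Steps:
(x + 254411)/(1/((33 - 47)² + 329791) + 175792) = (203708 + 254411)/(1/((33 - 47)² + 329791) + 175792) = 458119/(1/((-14)² + 329791) + 175792) = 458119/(1/(196 + 329791) + 175792) = 458119/(1/329987 + 175792) = 458119/(58009074705/329987) = 458119*(329987/58009074705) = 151173314453/58009074705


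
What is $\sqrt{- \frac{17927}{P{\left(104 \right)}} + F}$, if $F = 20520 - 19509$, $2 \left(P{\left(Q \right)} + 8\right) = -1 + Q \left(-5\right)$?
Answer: $\frac{\sqrt{310794657}}{537} \approx 32.829$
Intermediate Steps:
$P{\left(Q \right)} = - \frac{17}{2} - \frac{5 Q}{2}$ ($P{\left(Q \right)} = -8 + \frac{-1 + Q \left(-5\right)}{2} = -8 + \frac{-1 - 5 Q}{2} = -8 - \left(\frac{1}{2} + \frac{5 Q}{2}\right) = - \frac{17}{2} - \frac{5 Q}{2}$)
$F = 1011$ ($F = 20520 - 19509 = 1011$)
$\sqrt{- \frac{17927}{P{\left(104 \right)}} + F} = \sqrt{- \frac{17927}{- \frac{17}{2} - 260} + 1011} = \sqrt{- \frac{17927}{- \frac{537}{2}} + 1011} = \sqrt{\left(-17927\right) \left(- \frac{2}{537}\right) + 1011} = \sqrt{\frac{35854}{537} + 1011} = \sqrt{\frac{578761}{537}} = \frac{\sqrt{310794657}}{537}$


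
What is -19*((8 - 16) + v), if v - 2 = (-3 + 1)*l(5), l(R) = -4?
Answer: -38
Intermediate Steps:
v = 10 (v = 2 + (-3 + 1)*(-4) = 2 - 2*(-4) = 2 + 8 = 10)
-19*((8 - 16) + v) = -19*((8 - 16) + 10) = -19*(-8 + 10) = -19*2 = -38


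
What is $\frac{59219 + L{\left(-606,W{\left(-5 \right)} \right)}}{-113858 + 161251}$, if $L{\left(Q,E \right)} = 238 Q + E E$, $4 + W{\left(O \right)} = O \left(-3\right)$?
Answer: $- \frac{84888}{47393} \approx -1.7912$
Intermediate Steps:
$W{\left(O \right)} = -4 - 3 O$ ($W{\left(O \right)} = -4 + O \left(-3\right) = -4 - 3 O$)
$L{\left(Q,E \right)} = E^{2} + 238 Q$ ($L{\left(Q,E \right)} = 238 Q + E^{2} = E^{2} + 238 Q$)
$\frac{59219 + L{\left(-606,W{\left(-5 \right)} \right)}}{-113858 + 161251} = \frac{59219 + \left(\left(-4 - -15\right)^{2} + 238 \left(-606\right)\right)}{-113858 + 161251} = \frac{59219 - \left(144228 - \left(-4 + 15\right)^{2}\right)}{47393} = \left(59219 - \left(144228 - 11^{2}\right)\right) \frac{1}{47393} = \left(59219 + \left(121 - 144228\right)\right) \frac{1}{47393} = \left(59219 - 144107\right) \frac{1}{47393} = \left(-84888\right) \frac{1}{47393} = - \frac{84888}{47393}$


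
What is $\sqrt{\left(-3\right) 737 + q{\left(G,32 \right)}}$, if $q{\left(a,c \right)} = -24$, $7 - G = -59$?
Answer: $i \sqrt{2235} \approx 47.276 i$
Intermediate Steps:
$G = 66$ ($G = 7 - -59 = 7 + 59 = 66$)
$\sqrt{\left(-3\right) 737 + q{\left(G,32 \right)}} = \sqrt{\left(-3\right) 737 - 24} = \sqrt{-2211 - 24} = \sqrt{-2235} = i \sqrt{2235}$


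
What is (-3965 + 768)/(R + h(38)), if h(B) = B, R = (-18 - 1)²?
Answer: -3197/399 ≈ -8.0125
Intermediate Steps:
R = 361 (R = (-19)² = 361)
(-3965 + 768)/(R + h(38)) = (-3965 + 768)/(361 + 38) = -3197/399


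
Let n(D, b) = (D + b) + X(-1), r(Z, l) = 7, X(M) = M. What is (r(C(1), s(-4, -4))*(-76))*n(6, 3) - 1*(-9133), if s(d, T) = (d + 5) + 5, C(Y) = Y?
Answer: 4877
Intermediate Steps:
s(d, T) = 10 + d (s(d, T) = (5 + d) + 5 = 10 + d)
n(D, b) = -1 + D + b (n(D, b) = (D + b) - 1 = -1 + D + b)
(r(C(1), s(-4, -4))*(-76))*n(6, 3) - 1*(-9133) = (7*(-76))*(-1 + 6 + 3) - 1*(-9133) = -532*8 + 9133 = -4256 + 9133 = 4877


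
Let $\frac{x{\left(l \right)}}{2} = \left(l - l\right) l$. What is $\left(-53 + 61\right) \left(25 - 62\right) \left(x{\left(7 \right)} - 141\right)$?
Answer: $41736$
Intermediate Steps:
$x{\left(l \right)} = 0$ ($x{\left(l \right)} = 2 \left(l - l\right) l = 2 \cdot 0 l = 2 \cdot 0 = 0$)
$\left(-53 + 61\right) \left(25 - 62\right) \left(x{\left(7 \right)} - 141\right) = \left(-53 + 61\right) \left(25 - 62\right) \left(0 - 141\right) = 8 \left(-37\right) \left(-141\right) = \left(-296\right) \left(-141\right) = 41736$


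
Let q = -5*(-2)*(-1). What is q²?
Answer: 100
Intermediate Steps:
q = -10 (q = 10*(-1) = -10)
q² = (-10)² = 100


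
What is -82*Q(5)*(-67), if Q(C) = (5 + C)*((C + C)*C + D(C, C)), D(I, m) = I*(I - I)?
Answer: 2747000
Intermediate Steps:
D(I, m) = 0 (D(I, m) = I*0 = 0)
Q(C) = 2*C²*(5 + C) (Q(C) = (5 + C)*((C + C)*C + 0) = (5 + C)*((2*C)*C + 0) = (5 + C)*(2*C² + 0) = (5 + C)*(2*C²) = 2*C²*(5 + C))
-82*Q(5)*(-67) = -164*5²*(5 + 5)*(-67) = -164*25*10*(-67) = -82*500*(-67) = -41000*(-67) = 2747000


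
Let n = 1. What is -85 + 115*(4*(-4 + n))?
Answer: -1465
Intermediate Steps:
-85 + 115*(4*(-4 + n)) = -85 + 115*(4*(-4 + 1)) = -85 + 115*(4*(-3)) = -85 + 115*(-12) = -85 - 1380 = -1465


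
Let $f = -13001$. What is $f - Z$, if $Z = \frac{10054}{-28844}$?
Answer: $- \frac{187495395}{14422} \approx -13001.0$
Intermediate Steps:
$Z = - \frac{5027}{14422}$ ($Z = 10054 \left(- \frac{1}{28844}\right) = - \frac{5027}{14422} \approx -0.34856$)
$f - Z = -13001 - - \frac{5027}{14422} = -13001 + \frac{5027}{14422} = - \frac{187495395}{14422}$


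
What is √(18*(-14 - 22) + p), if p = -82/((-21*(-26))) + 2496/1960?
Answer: I*√1205276865/1365 ≈ 25.434*I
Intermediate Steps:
p = 10733/9555 (p = -82/546 + 2496*(1/1960) = -82*1/546 + 312/245 = -41/273 + 312/245 = 10733/9555 ≈ 1.1233)
√(18*(-14 - 22) + p) = √(18*(-14 - 22) + 10733/9555) = √(18*(-36) + 10733/9555) = √(-648 + 10733/9555) = √(-6180907/9555) = I*√1205276865/1365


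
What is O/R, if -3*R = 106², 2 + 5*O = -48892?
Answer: 73341/28090 ≈ 2.6109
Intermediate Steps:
O = -48894/5 (O = -⅖ + (⅕)*(-48892) = -⅖ - 48892/5 = -48894/5 ≈ -9778.8)
R = -11236/3 (R = -⅓*106² = -⅓*11236 = -11236/3 ≈ -3745.3)
O/R = -48894/(5*(-11236/3)) = -48894/5*(-3/11236) = 73341/28090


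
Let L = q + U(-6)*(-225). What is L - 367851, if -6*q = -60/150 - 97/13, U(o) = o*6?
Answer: -140302379/390 ≈ -3.5975e+5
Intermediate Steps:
U(o) = 6*o
q = 511/390 (q = -(-60/150 - 97/13)/6 = -(-60*1/150 - 97*1/13)/6 = -(-⅖ - 97/13)/6 = -⅙*(-511/65) = 511/390 ≈ 1.3103)
L = 3159511/390 (L = 511/390 + (6*(-6))*(-225) = 511/390 - 36*(-225) = 511/390 + 8100 = 3159511/390 ≈ 8101.3)
L - 367851 = 3159511/390 - 367851 = -140302379/390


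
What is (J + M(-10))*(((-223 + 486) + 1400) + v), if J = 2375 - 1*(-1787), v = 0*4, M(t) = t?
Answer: 6904776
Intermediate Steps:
v = 0
J = 4162 (J = 2375 + 1787 = 4162)
(J + M(-10))*(((-223 + 486) + 1400) + v) = (4162 - 10)*(((-223 + 486) + 1400) + 0) = 4152*((263 + 1400) + 0) = 4152*(1663 + 0) = 4152*1663 = 6904776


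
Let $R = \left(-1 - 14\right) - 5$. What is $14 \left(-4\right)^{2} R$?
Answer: $-4480$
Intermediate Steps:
$R = -20$ ($R = -15 - 5 = -20$)
$14 \left(-4\right)^{2} R = 14 \left(-4\right)^{2} \left(-20\right) = 14 \cdot 16 \left(-20\right) = 224 \left(-20\right) = -4480$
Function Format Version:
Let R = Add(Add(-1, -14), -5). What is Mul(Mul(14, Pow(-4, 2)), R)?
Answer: -4480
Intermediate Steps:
R = -20 (R = Add(-15, -5) = -20)
Mul(Mul(14, Pow(-4, 2)), R) = Mul(Mul(14, Pow(-4, 2)), -20) = Mul(Mul(14, 16), -20) = Mul(224, -20) = -4480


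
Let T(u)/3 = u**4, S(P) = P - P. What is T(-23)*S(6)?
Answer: 0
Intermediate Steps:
S(P) = 0
T(u) = 3*u**4
T(-23)*S(6) = (3*(-23)**4)*0 = (3*279841)*0 = 839523*0 = 0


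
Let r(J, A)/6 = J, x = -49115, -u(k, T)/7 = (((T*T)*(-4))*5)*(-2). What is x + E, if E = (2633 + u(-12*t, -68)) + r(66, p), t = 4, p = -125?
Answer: -1340806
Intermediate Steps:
u(k, T) = -280*T² (u(k, T) = -7*((T*T)*(-4))*5*(-2) = -7*(T²*(-4))*5*(-2) = -7*-4*T²*5*(-2) = -7*(-20*T²)*(-2) = -280*T²)
r(J, A) = 6*J
E = -1291691 (E = (2633 - 280*(-68)²) + 6*66 = (2633 - 280*4624) + 396 = (2633 - 1294720) + 396 = -1292087 + 396 = -1291691)
x + E = -49115 - 1291691 = -1340806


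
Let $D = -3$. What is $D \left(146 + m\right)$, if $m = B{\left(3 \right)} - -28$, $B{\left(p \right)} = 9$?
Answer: $-549$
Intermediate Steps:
$m = 37$ ($m = 9 - -28 = 9 + 28 = 37$)
$D \left(146 + m\right) = - 3 \left(146 + 37\right) = \left(-3\right) 183 = -549$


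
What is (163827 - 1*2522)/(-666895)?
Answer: -32261/133379 ≈ -0.24187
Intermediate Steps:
(163827 - 1*2522)/(-666895) = (163827 - 2522)*(-1/666895) = 161305*(-1/666895) = -32261/133379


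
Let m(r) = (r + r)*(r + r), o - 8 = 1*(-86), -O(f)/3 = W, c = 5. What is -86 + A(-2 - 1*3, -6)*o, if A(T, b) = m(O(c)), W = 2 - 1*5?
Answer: -25358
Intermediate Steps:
W = -3 (W = 2 - 5 = -3)
O(f) = 9 (O(f) = -3*(-3) = 9)
o = -78 (o = 8 + 1*(-86) = 8 - 86 = -78)
m(r) = 4*r² (m(r) = (2*r)*(2*r) = 4*r²)
A(T, b) = 324 (A(T, b) = 4*9² = 4*81 = 324)
-86 + A(-2 - 1*3, -6)*o = -86 + 324*(-78) = -86 - 25272 = -25358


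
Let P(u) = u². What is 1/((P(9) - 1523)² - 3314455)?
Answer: -1/1235091 ≈ -8.0966e-7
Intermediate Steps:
1/((P(9) - 1523)² - 3314455) = 1/((9² - 1523)² - 3314455) = 1/((81 - 1523)² - 3314455) = 1/((-1442)² - 3314455) = 1/(2079364 - 3314455) = 1/(-1235091) = -1/1235091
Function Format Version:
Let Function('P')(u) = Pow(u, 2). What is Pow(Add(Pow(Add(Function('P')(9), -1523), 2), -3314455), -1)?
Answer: Rational(-1, 1235091) ≈ -8.0966e-7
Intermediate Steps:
Pow(Add(Pow(Add(Function('P')(9), -1523), 2), -3314455), -1) = Pow(Add(Pow(Add(Pow(9, 2), -1523), 2), -3314455), -1) = Pow(Add(Pow(Add(81, -1523), 2), -3314455), -1) = Pow(Add(Pow(-1442, 2), -3314455), -1) = Pow(Add(2079364, -3314455), -1) = Pow(-1235091, -1) = Rational(-1, 1235091)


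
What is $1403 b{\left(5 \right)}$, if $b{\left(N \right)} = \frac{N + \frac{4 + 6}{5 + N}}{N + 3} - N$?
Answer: $- \frac{23851}{4} \approx -5962.8$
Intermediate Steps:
$b{\left(N \right)} = - N + \frac{N + \frac{10}{5 + N}}{3 + N}$ ($b{\left(N \right)} = \frac{N + \frac{10}{5 + N}}{3 + N} - N = - N + \frac{N + \frac{10}{5 + N}}{3 + N}$)
$1403 b{\left(5 \right)} = 1403 \frac{10 - 5^{3} - 50 - 7 \cdot 5^{2}}{15 + 5^{2} + 8 \cdot 5} = 1403 \frac{10 - 125 - 50 - 175}{15 + 25 + 40} = 1403 \frac{10 - 125 - 50 - 175}{80} = 1403 \cdot \frac{1}{80} \left(-340\right) = 1403 \left(- \frac{17}{4}\right) = - \frac{23851}{4}$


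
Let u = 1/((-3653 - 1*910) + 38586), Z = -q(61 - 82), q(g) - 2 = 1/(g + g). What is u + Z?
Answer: -313763/158774 ≈ -1.9762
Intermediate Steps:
q(g) = 2 + 1/(2*g) (q(g) = 2 + 1/(g + g) = 2 + 1/(2*g))
Z = -83/42 (Z = -(2 + 1/(2*(61 - 82))) = -(2 + (1/2)/(-21)) = -(2 + (1/2)*(-1/21)) = -(2 - 1/42) = -1*83/42 = -83/42 ≈ -1.9762)
u = 1/34023 (u = 1/((-3653 - 910) + 38586) = 1/(-4563 + 38586) = 1/34023 ≈ 2.9392e-5)
u + Z = 1/34023 - 83/42 = -313763/158774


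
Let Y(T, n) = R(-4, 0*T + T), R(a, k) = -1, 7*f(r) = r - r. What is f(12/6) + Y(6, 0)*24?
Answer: -24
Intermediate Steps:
f(r) = 0 (f(r) = (r - r)/7 = (1/7)*0 = 0)
Y(T, n) = -1
f(12/6) + Y(6, 0)*24 = 0 - 1*24 = 0 - 24 = -24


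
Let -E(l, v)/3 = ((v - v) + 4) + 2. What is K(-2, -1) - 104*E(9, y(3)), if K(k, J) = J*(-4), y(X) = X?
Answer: 1876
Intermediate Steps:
K(k, J) = -4*J
E(l, v) = -18 (E(l, v) = -3*(((v - v) + 4) + 2) = -3*((0 + 4) + 2) = -3*(4 + 2) = -3*6 = -18)
K(-2, -1) - 104*E(9, y(3)) = -4*(-1) - 104*(-18) = 4 + 1872 = 1876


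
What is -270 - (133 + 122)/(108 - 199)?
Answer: -24315/91 ≈ -267.20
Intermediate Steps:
-270 - (133 + 122)/(108 - 199) = -270 - 255/(-91) = -270 - 255*(-1)/91 = -270 - 1*(-255/91) = -270 + 255/91 = -24315/91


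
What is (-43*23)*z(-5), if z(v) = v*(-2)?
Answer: -9890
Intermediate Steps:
z(v) = -2*v
(-43*23)*z(-5) = (-43*23)*(-2*(-5)) = -989*10 = -9890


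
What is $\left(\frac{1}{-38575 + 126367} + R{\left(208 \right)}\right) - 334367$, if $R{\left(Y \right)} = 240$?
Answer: $- \frac{29333677583}{87792} \approx -3.3413 \cdot 10^{5}$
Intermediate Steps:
$\left(\frac{1}{-38575 + 126367} + R{\left(208 \right)}\right) - 334367 = \left(\frac{1}{-38575 + 126367} + 240\right) - 334367 = \left(\frac{1}{87792} + 240\right) - 334367 = \frac{21070081}{87792} - 334367 = - \frac{29333677583}{87792}$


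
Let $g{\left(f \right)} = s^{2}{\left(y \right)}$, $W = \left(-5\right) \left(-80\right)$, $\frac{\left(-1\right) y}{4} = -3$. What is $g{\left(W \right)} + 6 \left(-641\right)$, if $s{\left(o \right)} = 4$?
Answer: $-3830$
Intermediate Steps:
$y = 12$ ($y = \left(-4\right) \left(-3\right) = 12$)
$W = 400$
$g{\left(f \right)} = 16$ ($g{\left(f \right)} = 4^{2} = 16$)
$g{\left(W \right)} + 6 \left(-641\right) = 16 + 6 \left(-641\right) = 16 - 3846 = -3830$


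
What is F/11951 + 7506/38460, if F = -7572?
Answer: -33585819/76605910 ≈ -0.43842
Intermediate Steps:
F/11951 + 7506/38460 = -7572/11951 + 7506/38460 = -7572*1/11951 + 7506*(1/38460) = -7572/11951 + 1251/6410 = -33585819/76605910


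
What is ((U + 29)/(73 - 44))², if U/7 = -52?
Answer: 112225/841 ≈ 133.44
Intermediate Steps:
U = -364 (U = 7*(-52) = -364)
((U + 29)/(73 - 44))² = ((-364 + 29)/(73 - 44))² = (-335/29)² = 112225/841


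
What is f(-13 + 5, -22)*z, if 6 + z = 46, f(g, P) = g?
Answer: -320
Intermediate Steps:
z = 40 (z = -6 + 46 = 40)
f(-13 + 5, -22)*z = (-13 + 5)*40 = -8*40 = -320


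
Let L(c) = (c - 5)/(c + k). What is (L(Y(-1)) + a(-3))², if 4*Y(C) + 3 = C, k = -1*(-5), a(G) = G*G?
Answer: 225/4 ≈ 56.250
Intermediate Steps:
a(G) = G²
k = 5
Y(C) = -¾ + C/4
L(c) = (-5 + c)/(5 + c) (L(c) = (c - 5)/(c + 5) = (-5 + c)/(5 + c))
(L(Y(-1)) + a(-3))² = ((-5 + (-¾ + (¼)*(-1)))/(5 + (-¾ + (¼)*(-1))) + (-3)²)² = ((-5 + (-¾ - ¼))/(5 + (-¾ - ¼)) + 9)² = ((-5 - 1)/(5 - 1) + 9)² = (-6/4 + 9)² = ((¼)*(-6) + 9)² = (-3/2 + 9)² = (15/2)² = 225/4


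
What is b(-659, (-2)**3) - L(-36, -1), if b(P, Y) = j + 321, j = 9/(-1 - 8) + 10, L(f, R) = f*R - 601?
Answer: 895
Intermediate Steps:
L(f, R) = -601 + R*f (L(f, R) = R*f - 601 = -601 + R*f)
j = 9 (j = 9/(-9) + 10 = 9*(-1/9) + 10 = -1 + 10 = 9)
b(P, Y) = 330 (b(P, Y) = 9 + 321 = 330)
b(-659, (-2)**3) - L(-36, -1) = 330 - (-601 - 1*(-36)) = 330 - (-601 + 36) = 330 - 1*(-565) = 330 + 565 = 895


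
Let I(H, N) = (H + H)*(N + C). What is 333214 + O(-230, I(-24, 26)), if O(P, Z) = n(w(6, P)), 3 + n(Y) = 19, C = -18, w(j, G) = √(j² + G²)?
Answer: 333230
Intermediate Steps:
w(j, G) = √(G² + j²)
I(H, N) = 2*H*(-18 + N) (I(H, N) = (H + H)*(N - 18) = (2*H)*(-18 + N) = 2*H*(-18 + N))
n(Y) = 16 (n(Y) = -3 + 19 = 16)
O(P, Z) = 16
333214 + O(-230, I(-24, 26)) = 333214 + 16 = 333230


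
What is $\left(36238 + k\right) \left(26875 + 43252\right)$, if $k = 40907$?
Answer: $5409947415$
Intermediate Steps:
$\left(36238 + k\right) \left(26875 + 43252\right) = \left(36238 + 40907\right) \left(26875 + 43252\right) = 77145 \cdot 70127 = 5409947415$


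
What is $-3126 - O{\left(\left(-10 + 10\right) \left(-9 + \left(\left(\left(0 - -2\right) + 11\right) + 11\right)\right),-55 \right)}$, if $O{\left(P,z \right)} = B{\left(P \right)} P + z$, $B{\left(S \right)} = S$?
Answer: $-3071$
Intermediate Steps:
$O{\left(P,z \right)} = z + P^{2}$ ($O{\left(P,z \right)} = P P + z = P^{2} + z = z + P^{2}$)
$-3126 - O{\left(\left(-10 + 10\right) \left(-9 + \left(\left(\left(0 - -2\right) + 11\right) + 11\right)\right),-55 \right)} = -3126 - \left(-55 + \left(\left(-10 + 10\right) \left(-9 + \left(\left(\left(0 - -2\right) + 11\right) + 11\right)\right)\right)^{2}\right) = -3126 - \left(-55 + \left(0 \left(-9 + \left(\left(\left(0 + 2\right) + 11\right) + 11\right)\right)\right)^{2}\right) = -3126 - \left(-55 + \left(0 \left(-9 + \left(\left(2 + 11\right) + 11\right)\right)\right)^{2}\right) = -3126 - \left(-55 + \left(0 \left(-9 + \left(13 + 11\right)\right)\right)^{2}\right) = -3126 - \left(-55 + \left(0 \left(-9 + 24\right)\right)^{2}\right) = -3126 - \left(-55 + \left(0 \cdot 15\right)^{2}\right) = -3126 - \left(-55 + 0^{2}\right) = -3126 - \left(-55 + 0\right) = -3126 - -55 = -3126 + 55 = -3071$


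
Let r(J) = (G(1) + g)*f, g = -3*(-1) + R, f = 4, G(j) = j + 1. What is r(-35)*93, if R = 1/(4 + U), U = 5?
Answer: 5704/3 ≈ 1901.3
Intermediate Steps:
R = ⅑ (R = 1/(4 + 5) = 1/9 = ⅑ ≈ 0.11111)
G(j) = 1 + j
g = 28/9 (g = -3*(-1) + ⅑ = 3 + ⅑ = 28/9 ≈ 3.1111)
r(J) = 184/9 (r(J) = ((1 + 1) + 28/9)*4 = (2 + 28/9)*4 = (46/9)*4 = 184/9)
r(-35)*93 = (184/9)*93 = 5704/3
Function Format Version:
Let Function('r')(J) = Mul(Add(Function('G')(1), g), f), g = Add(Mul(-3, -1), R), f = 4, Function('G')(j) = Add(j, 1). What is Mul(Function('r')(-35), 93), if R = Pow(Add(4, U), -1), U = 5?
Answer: Rational(5704, 3) ≈ 1901.3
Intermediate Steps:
R = Rational(1, 9) (R = Pow(Add(4, 5), -1) = Pow(9, -1) = Rational(1, 9) ≈ 0.11111)
Function('G')(j) = Add(1, j)
g = Rational(28, 9) (g = Add(Mul(-3, -1), Rational(1, 9)) = Add(3, Rational(1, 9)) = Rational(28, 9) ≈ 3.1111)
Function('r')(J) = Rational(184, 9) (Function('r')(J) = Mul(Add(Add(1, 1), Rational(28, 9)), 4) = Mul(Add(2, Rational(28, 9)), 4) = Mul(Rational(46, 9), 4) = Rational(184, 9))
Mul(Function('r')(-35), 93) = Mul(Rational(184, 9), 93) = Rational(5704, 3)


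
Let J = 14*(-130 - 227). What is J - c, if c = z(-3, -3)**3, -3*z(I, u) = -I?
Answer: -4997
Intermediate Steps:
z(I, u) = I/3 (z(I, u) = -(-1)*I/3 = I/3)
c = -1 (c = ((1/3)*(-3))**3 = (-1)**3 = -1)
J = -4998 (J = 14*(-357) = -4998)
J - c = -4998 - 1*(-1) = -4998 + 1 = -4997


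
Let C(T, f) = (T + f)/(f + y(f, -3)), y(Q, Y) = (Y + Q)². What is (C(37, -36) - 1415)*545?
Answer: -229038866/297 ≈ -7.7118e+5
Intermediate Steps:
y(Q, Y) = (Q + Y)²
C(T, f) = (T + f)/(f + (-3 + f)²) (C(T, f) = (T + f)/(f + (f - 3)²) = (T + f)/(f + (-3 + f)²))
(C(37, -36) - 1415)*545 = ((37 - 36)/(-36 + (-3 - 36)²) - 1415)*545 = (1/(-36 + (-39)²) - 1415)*545 = (1/(-36 + 1521) - 1415)*545 = (1/1485 - 1415)*545 = -2101274/1485*545 = -229038866/297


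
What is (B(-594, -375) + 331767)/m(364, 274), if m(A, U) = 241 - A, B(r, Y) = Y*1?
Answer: -110464/41 ≈ -2694.2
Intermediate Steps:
B(r, Y) = Y
(B(-594, -375) + 331767)/m(364, 274) = (-375 + 331767)/(241 - 1*364) = 331392/(241 - 364) = 331392/(-123) = 331392*(-1/123) = -110464/41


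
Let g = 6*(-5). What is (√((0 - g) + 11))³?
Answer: 41*√41 ≈ 262.53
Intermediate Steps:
g = -30
(√((0 - g) + 11))³ = (√((0 - 1*(-30)) + 11))³ = (√((0 + 30) + 11))³ = (√(30 + 11))³ = (√41)³ = 41*√41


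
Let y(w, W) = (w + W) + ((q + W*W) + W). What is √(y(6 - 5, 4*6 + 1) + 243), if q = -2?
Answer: √917 ≈ 30.282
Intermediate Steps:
y(w, W) = -2 + w + W² + 2*W (y(w, W) = (w + W) + ((-2 + W*W) + W) = (W + w) + ((-2 + W²) + W) = (W + w) + (-2 + W + W²) = -2 + w + W² + 2*W)
√(y(6 - 5, 4*6 + 1) + 243) = √((-2 + (6 - 5) + (4*6 + 1)² + 2*(4*6 + 1)) + 243) = √((-2 + 1 + (24 + 1)² + 2*(24 + 1)) + 243) = √((-2 + 1 + 25² + 2*25) + 243) = √((-2 + 1 + 625 + 50) + 243) = √(674 + 243) = √917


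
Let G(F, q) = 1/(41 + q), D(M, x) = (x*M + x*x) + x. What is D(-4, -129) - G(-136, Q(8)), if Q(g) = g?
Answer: 834371/49 ≈ 17028.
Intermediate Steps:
D(M, x) = x + x² + M*x (D(M, x) = (M*x + x²) + x = (x² + M*x) + x = x + x² + M*x)
D(-4, -129) - G(-136, Q(8)) = -129*(1 - 4 - 129) - 1/(41 + 8) = -129*(-132) - 1/49 = 17028 - 1*1/49 = 17028 - 1/49 = 834371/49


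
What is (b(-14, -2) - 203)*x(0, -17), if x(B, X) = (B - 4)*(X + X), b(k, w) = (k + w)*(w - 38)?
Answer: 59432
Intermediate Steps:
b(k, w) = (-38 + w)*(k + w) (b(k, w) = (k + w)*(-38 + w) = (-38 + w)*(k + w))
x(B, X) = 2*X*(-4 + B) (x(B, X) = (-4 + B)*(2*X) = 2*X*(-4 + B))
(b(-14, -2) - 203)*x(0, -17) = (((-2)² - 38*(-14) - 38*(-2) - 14*(-2)) - 203)*(2*(-17)*(-4 + 0)) = ((4 + 532 + 76 + 28) - 203)*(2*(-17)*(-4)) = (640 - 203)*136 = 437*136 = 59432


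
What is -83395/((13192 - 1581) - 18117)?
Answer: 83395/6506 ≈ 12.818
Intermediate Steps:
-83395/((13192 - 1581) - 18117) = -83395/(11611 - 18117) = -83395/(-6506) = -83395*(-1/6506) = 83395/6506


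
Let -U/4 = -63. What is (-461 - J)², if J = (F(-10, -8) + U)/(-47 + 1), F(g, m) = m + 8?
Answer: 109767529/529 ≈ 2.0750e+5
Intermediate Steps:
U = 252 (U = -4*(-63) = 252)
F(g, m) = 8 + m
J = -126/23 (J = ((8 - 8) + 252)/(-47 + 1) = (0 + 252)/(-46) = 252*(-1/46) = -126/23 ≈ -5.4783)
(-461 - J)² = (-461 - 1*(-126/23))² = (-461 + 126/23)² = (-10477/23)² = 109767529/529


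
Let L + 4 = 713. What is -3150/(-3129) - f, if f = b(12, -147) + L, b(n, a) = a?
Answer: -83588/149 ≈ -560.99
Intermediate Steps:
L = 709 (L = -4 + 713 = 709)
f = 562 (f = -147 + 709 = 562)
-3150/(-3129) - f = -3150/(-3129) - 1*562 = -3150*(-1/3129) - 562 = 150/149 - 562 = -83588/149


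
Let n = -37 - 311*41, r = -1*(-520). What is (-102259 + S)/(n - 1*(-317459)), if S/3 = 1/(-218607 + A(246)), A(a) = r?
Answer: -22301358536/66444784377 ≈ -0.33564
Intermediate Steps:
r = 520
A(a) = 520
S = -3/218087 (S = 3/(-218607 + 520) = 3/(-218087) = 3*(-1/218087) = -3/218087 ≈ -1.3756e-5)
n = -12788 (n = -37 - 12751 = -12788)
(-102259 + S)/(n - 1*(-317459)) = (-102259 - 3/218087)/(-12788 - 1*(-317459)) = -22301358536/(218087*(-12788 + 317459)) = -22301358536/218087/304671 = -22301358536/218087*1/304671 = -22301358536/66444784377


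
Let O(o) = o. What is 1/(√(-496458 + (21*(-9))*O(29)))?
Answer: -I*√55771/167313 ≈ -0.0014115*I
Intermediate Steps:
1/(√(-496458 + (21*(-9))*O(29))) = 1/(√(-496458 + (21*(-9))*29)) = 1/(√(-496458 - 189*29)) = 1/(√(-496458 - 5481)) = 1/(√(-501939)) = 1/(3*I*√55771) = -I*√55771/167313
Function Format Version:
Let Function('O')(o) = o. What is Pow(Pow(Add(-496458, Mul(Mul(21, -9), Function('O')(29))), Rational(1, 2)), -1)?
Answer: Mul(Rational(-1, 167313), I, Pow(55771, Rational(1, 2))) ≈ Mul(-0.0014115, I)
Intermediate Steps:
Pow(Pow(Add(-496458, Mul(Mul(21, -9), Function('O')(29))), Rational(1, 2)), -1) = Pow(Pow(Add(-496458, Mul(Mul(21, -9), 29)), Rational(1, 2)), -1) = Pow(Pow(Add(-496458, Mul(-189, 29)), Rational(1, 2)), -1) = Pow(Pow(Add(-496458, -5481), Rational(1, 2)), -1) = Pow(Pow(-501939, Rational(1, 2)), -1) = Pow(Mul(3, I, Pow(55771, Rational(1, 2))), -1) = Mul(Rational(-1, 167313), I, Pow(55771, Rational(1, 2)))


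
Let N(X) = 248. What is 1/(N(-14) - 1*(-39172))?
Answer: 1/39420 ≈ 2.5368e-5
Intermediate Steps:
1/(N(-14) - 1*(-39172)) = 1/(248 - 1*(-39172)) = 1/(248 + 39172) = 1/39420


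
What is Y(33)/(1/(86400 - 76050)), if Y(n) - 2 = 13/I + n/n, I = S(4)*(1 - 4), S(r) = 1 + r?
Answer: 22080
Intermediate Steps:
I = -15 (I = (1 + 4)*(1 - 4) = 5*(-3) = -15)
Y(n) = 32/15 (Y(n) = 2 + (13/(-15) + n/n) = 2 + (13*(-1/15) + 1) = 2 + (-13/15 + 1) = 2 + 2/15 = 32/15)
Y(33)/(1/(86400 - 76050)) = 32/(15*(1/(86400 - 76050))) = 32/(15*(1/10350)) = (32/15)*10350 = 22080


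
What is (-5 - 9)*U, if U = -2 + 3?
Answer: -14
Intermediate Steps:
U = 1
(-5 - 9)*U = (-5 - 9)*1 = -14*1 = -14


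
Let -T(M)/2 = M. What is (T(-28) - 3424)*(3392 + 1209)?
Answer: -15496168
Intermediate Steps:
T(M) = -2*M
(T(-28) - 3424)*(3392 + 1209) = (-2*(-28) - 3424)*(3392 + 1209) = (56 - 3424)*4601 = -3368*4601 = -15496168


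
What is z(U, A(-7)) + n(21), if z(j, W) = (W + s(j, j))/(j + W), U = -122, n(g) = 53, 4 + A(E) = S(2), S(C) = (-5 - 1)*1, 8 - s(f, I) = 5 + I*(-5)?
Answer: 7613/132 ≈ 57.674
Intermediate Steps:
s(f, I) = 3 + 5*I (s(f, I) = 8 - (5 + I*(-5)) = 8 - (5 - 5*I) = 8 + (-5 + 5*I) = 3 + 5*I)
S(C) = -6 (S(C) = -6*1 = -6)
A(E) = -10 (A(E) = -4 - 6 = -10)
z(j, W) = (3 + W + 5*j)/(W + j) (z(j, W) = (W + (3 + 5*j))/(j + W) = (3 + W + 5*j)/(W + j))
z(U, A(-7)) + n(21) = (3 - 10 + 5*(-122))/(-10 - 122) + 53 = (3 - 10 - 610)/(-132) + 53 = -1/132*(-617) + 53 = 617/132 + 53 = 7613/132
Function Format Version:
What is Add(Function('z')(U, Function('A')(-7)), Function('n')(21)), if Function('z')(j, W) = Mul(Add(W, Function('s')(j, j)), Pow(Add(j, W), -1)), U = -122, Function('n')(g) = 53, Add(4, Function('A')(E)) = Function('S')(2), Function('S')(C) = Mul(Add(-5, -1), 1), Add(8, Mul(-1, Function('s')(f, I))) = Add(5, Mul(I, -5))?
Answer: Rational(7613, 132) ≈ 57.674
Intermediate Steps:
Function('s')(f, I) = Add(3, Mul(5, I)) (Function('s')(f, I) = Add(8, Mul(-1, Add(5, Mul(I, -5)))) = Add(8, Mul(-1, Add(5, Mul(-5, I)))) = Add(8, Add(-5, Mul(5, I))) = Add(3, Mul(5, I)))
Function('S')(C) = -6 (Function('S')(C) = Mul(-6, 1) = -6)
Function('A')(E) = -10 (Function('A')(E) = Add(-4, -6) = -10)
Function('z')(j, W) = Mul(Pow(Add(W, j), -1), Add(3, W, Mul(5, j))) (Function('z')(j, W) = Mul(Add(W, Add(3, Mul(5, j))), Pow(Add(j, W), -1)) = Mul(Add(3, W, Mul(5, j)), Pow(Add(W, j), -1)) = Mul(Pow(Add(W, j), -1), Add(3, W, Mul(5, j))))
Add(Function('z')(U, Function('A')(-7)), Function('n')(21)) = Add(Mul(Pow(Add(-10, -122), -1), Add(3, -10, Mul(5, -122))), 53) = Add(Mul(Pow(-132, -1), Add(3, -10, -610)), 53) = Add(Mul(Rational(-1, 132), -617), 53) = Add(Rational(617, 132), 53) = Rational(7613, 132)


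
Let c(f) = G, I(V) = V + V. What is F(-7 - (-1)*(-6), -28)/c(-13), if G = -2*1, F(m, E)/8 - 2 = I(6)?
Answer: -56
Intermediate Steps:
I(V) = 2*V
F(m, E) = 112 (F(m, E) = 16 + 8*(2*6) = 16 + 8*12 = 16 + 96 = 112)
G = -2
c(f) = -2
F(-7 - (-1)*(-6), -28)/c(-13) = 112/(-2) = 112*(-1/2) = -56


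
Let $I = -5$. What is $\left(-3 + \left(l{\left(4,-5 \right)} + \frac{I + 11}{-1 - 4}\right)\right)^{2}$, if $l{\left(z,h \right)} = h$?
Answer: $\frac{2116}{25} \approx 84.64$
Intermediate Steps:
$\left(-3 + \left(l{\left(4,-5 \right)} + \frac{I + 11}{-1 - 4}\right)\right)^{2} = \left(-3 - \left(5 - \frac{-5 + 11}{-1 - 4}\right)\right)^{2} = \left(-3 - \left(5 - \frac{6}{-5}\right)\right)^{2} = \left(-3 + \left(-5 + 6 \left(- \frac{1}{5}\right)\right)\right)^{2} = \left(-3 - \frac{31}{5}\right)^{2} = \left(- \frac{46}{5}\right)^{2} = \frac{2116}{25}$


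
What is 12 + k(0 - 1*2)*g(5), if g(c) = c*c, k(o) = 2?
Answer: 62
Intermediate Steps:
g(c) = c²
12 + k(0 - 1*2)*g(5) = 12 + 2*5² = 12 + 2*25 = 12 + 50 = 62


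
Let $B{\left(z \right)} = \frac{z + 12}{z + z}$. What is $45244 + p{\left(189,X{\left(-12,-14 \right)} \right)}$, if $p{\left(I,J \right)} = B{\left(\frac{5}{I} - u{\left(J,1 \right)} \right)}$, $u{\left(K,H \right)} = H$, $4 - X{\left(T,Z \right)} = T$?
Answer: $\frac{4161927}{92} \approx 45238.0$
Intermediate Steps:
$X{\left(T,Z \right)} = 4 - T$
$B{\left(z \right)} = \frac{12 + z}{2 z}$
$p{\left(I,J \right)} = \frac{11 + \frac{5}{I}}{2 \left(-1 + \frac{5}{I}\right)}$ ($p{\left(I,J \right)} = \frac{12 + \left(\frac{5}{I} - 1\right)}{2 \left(\frac{5}{I} - 1\right)} = \frac{12 - \left(1 - \frac{5}{I}\right)}{2 \left(\frac{5}{I} - 1\right)} = \frac{12 - \left(1 - \frac{5}{I}\right)}{2 \left(-1 + \frac{5}{I}\right)} = \frac{11 + \frac{5}{I}}{2 \left(-1 + \frac{5}{I}\right)}$)
$45244 + p{\left(189,X{\left(-12,-14 \right)} \right)} = 45244 + \frac{-5 - 2079}{2 \left(-5 + 189\right)} = 45244 + \frac{-5 - 2079}{2 \cdot 184} = 45244 + \frac{1}{2} \cdot \frac{1}{184} \left(-2084\right) = 45244 - \frac{521}{92} = \frac{4161927}{92}$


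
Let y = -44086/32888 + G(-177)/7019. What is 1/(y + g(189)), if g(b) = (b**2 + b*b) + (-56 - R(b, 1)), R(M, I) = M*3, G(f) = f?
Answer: 115420436/8173802226679 ≈ 1.4121e-5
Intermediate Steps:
R(M, I) = 3*M
y = -157630405/115420436 (y = -44086/32888 - 177/7019 = -44086*1/32888 - 177*1/7019 = -22043/16444 - 177/7019 = -157630405/115420436 ≈ -1.3657)
g(b) = -56 - 3*b + 2*b**2 (g(b) = (b**2 + b*b) + (-56 - 3*b) = (b**2 + b**2) + (-56 - 3*b) = 2*b**2 + (-56 - 3*b) = -56 - 3*b + 2*b**2)
1/(y + g(189)) = 1/(-157630405/115420436 + (-56 - 3*189 + 2*189**2)) = 1/(-157630405/115420436 + (-56 - 567 + 2*35721)) = 1/(-157630405/115420436 + (-56 - 567 + 71442)) = 1/(-157630405/115420436 + 70819) = 1/(8173802226679/115420436) = 115420436/8173802226679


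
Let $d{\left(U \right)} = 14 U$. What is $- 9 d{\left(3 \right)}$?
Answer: $-378$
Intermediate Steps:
$- 9 d{\left(3 \right)} = - 9 \cdot 14 \cdot 3 = \left(-9\right) 42 = -378$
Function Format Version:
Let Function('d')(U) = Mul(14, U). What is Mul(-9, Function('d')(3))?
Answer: -378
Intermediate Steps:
Mul(-9, Function('d')(3)) = Mul(-9, Mul(14, 3)) = Mul(-9, 42) = -378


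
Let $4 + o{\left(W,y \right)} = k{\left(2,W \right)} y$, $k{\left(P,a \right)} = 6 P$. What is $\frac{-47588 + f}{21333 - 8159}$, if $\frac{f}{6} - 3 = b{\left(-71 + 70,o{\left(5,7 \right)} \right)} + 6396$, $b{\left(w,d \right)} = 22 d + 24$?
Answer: $\frac{755}{6587} \approx 0.11462$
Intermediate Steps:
$o{\left(W,y \right)} = -4 + 12 y$ ($o{\left(W,y \right)} = -4 + 6 \cdot 2 y = -4 + 12 y$)
$b{\left(w,d \right)} = 24 + 22 d$
$f = 49098$ ($f = 18 + 6 \left(\left(24 + 22 \left(-4 + 12 \cdot 7\right)\right) + 6396\right) = 18 + 6 \left(\left(24 + 22 \left(-4 + 84\right)\right) + 6396\right) = 18 + 6 \left(\left(24 + 22 \cdot 80\right) + 6396\right) = 18 + 6 \left(\left(24 + 1760\right) + 6396\right) = 18 + 6 \left(1784 + 6396\right) = 18 + 6 \cdot 8180 = 18 + 49080 = 49098$)
$\frac{-47588 + f}{21333 - 8159} = \frac{-47588 + 49098}{21333 - 8159} = \frac{1510}{13174} = 1510 \cdot \frac{1}{13174} = \frac{755}{6587}$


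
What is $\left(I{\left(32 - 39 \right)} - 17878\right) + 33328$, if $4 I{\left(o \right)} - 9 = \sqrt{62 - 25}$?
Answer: $\frac{61809}{4} + \frac{\sqrt{37}}{4} \approx 15454.0$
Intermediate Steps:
$I{\left(o \right)} = \frac{9}{4} + \frac{\sqrt{37}}{4}$ ($I{\left(o \right)} = \frac{9}{4} + \frac{\sqrt{62 - 25}}{4} = \frac{9}{4} + \frac{\sqrt{37}}{4}$)
$\left(I{\left(32 - 39 \right)} - 17878\right) + 33328 = \left(\left(\frac{9}{4} + \frac{\sqrt{37}}{4}\right) - 17878\right) + 33328 = \left(- \frac{71503}{4} + \frac{\sqrt{37}}{4}\right) + 33328 = \frac{61809}{4} + \frac{\sqrt{37}}{4}$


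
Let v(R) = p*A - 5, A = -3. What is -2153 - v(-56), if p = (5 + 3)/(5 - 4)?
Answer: -2124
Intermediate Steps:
p = 8 (p = 8/1 = 8*1 = 8)
v(R) = -29 (v(R) = 8*(-3) - 5 = -24 - 5 = -29)
-2153 - v(-56) = -2153 - 1*(-29) = -2153 + 29 = -2124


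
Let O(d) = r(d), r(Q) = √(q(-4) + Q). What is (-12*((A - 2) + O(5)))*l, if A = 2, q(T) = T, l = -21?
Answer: 252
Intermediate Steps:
r(Q) = √(-4 + Q)
O(d) = √(-4 + d)
(-12*((A - 2) + O(5)))*l = -12*((2 - 2) + √(-4 + 5))*(-21) = -12*(0 + √1)*(-21) = -12*(0 + 1)*(-21) = -12*1*(-21) = -12*(-21) = 252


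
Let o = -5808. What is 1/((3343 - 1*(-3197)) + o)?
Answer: 1/732 ≈ 0.0013661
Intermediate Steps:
1/((3343 - 1*(-3197)) + o) = 1/((3343 - 1*(-3197)) - 5808) = 1/((3343 + 3197) - 5808) = 1/(6540 - 5808) = 1/732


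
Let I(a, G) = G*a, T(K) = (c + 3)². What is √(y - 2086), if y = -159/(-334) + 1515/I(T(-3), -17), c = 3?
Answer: I*√605847979905/17034 ≈ 45.695*I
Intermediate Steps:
T(K) = 36 (T(K) = (3 + 3)² = 6² = 36)
y = -68117/34068 (y = -159/(-334) + 1515/((-17*36)) = -159*(-1/334) + 1515/(-612) = 159/334 + 1515*(-1/612) = 159/334 - 505/204 = -68117/34068 ≈ -1.9994)
√(y - 2086) = √(-68117/34068 - 2086) = √(-71133965/34068) = I*√605847979905/17034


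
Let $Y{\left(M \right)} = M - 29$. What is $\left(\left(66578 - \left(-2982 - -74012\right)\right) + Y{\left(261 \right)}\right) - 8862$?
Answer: $-13082$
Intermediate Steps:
$Y{\left(M \right)} = -29 + M$ ($Y{\left(M \right)} = M - 29 = -29 + M$)
$\left(\left(66578 - \left(-2982 - -74012\right)\right) + Y{\left(261 \right)}\right) - 8862 = \left(\left(66578 - \left(-2982 - -74012\right)\right) + \left(-29 + 261\right)\right) - 8862 = \left(\left(66578 - \left(-2982 + 74012\right)\right) + 232\right) - 8862 = \left(\left(66578 - 71030\right) + 232\right) - 8862 = \left(-4452 + 232\right) - 8862 = -4220 - 8862 = -13082$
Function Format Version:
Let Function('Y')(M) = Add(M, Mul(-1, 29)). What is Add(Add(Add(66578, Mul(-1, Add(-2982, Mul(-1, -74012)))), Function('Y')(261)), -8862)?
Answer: -13082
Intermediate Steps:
Function('Y')(M) = Add(-29, M) (Function('Y')(M) = Add(M, -29) = Add(-29, M))
Add(Add(Add(66578, Mul(-1, Add(-2982, Mul(-1, -74012)))), Function('Y')(261)), -8862) = Add(Add(Add(66578, Mul(-1, Add(-2982, Mul(-1, -74012)))), Add(-29, 261)), -8862) = Add(Add(Add(66578, Mul(-1, Add(-2982, 74012))), 232), -8862) = Add(Add(Add(66578, Mul(-1, 71030)), 232), -8862) = Add(Add(Add(66578, -71030), 232), -8862) = Add(Add(-4452, 232), -8862) = Add(-4220, -8862) = -13082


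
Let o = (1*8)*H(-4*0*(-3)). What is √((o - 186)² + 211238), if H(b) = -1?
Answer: √248874 ≈ 498.87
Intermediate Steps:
o = -8 (o = (1*8)*(-1) = 8*(-1) = -8)
√((o - 186)² + 211238) = √((-8 - 186)² + 211238) = √((-194)² + 211238) = √(37636 + 211238) = √248874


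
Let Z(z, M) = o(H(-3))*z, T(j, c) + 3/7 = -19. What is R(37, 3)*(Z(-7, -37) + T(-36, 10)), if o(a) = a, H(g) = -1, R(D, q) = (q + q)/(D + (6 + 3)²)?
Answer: -261/413 ≈ -0.63196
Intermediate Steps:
R(D, q) = 2*q/(81 + D) (R(D, q) = (2*q)/(D + 9²) = (2*q)/(D + 81) = (2*q)/(81 + D) = 2*q/(81 + D))
T(j, c) = -136/7 (T(j, c) = -3/7 - 19 = -136/7)
Z(z, M) = -z
R(37, 3)*(Z(-7, -37) + T(-36, 10)) = (2*3/(81 + 37))*(-1*(-7) - 136/7) = (2*3/118)*(7 - 136/7) = (2*3*(1/118))*(-87/7) = (3/59)*(-87/7) = -261/413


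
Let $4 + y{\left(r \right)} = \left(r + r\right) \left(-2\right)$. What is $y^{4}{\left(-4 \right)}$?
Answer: $20736$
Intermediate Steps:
$y{\left(r \right)} = -4 - 4 r$ ($y{\left(r \right)} = -4 + \left(r + r\right) \left(-2\right) = -4 + 2 r \left(-2\right) = -4 - 4 r$)
$y^{4}{\left(-4 \right)} = \left(-4 - -16\right)^{4} = \left(-4 + 16\right)^{4} = 12^{4} = 20736$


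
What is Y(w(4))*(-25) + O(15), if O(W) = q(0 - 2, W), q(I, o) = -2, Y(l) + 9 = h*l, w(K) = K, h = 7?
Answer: -477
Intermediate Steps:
Y(l) = -9 + 7*l
O(W) = -2
Y(w(4))*(-25) + O(15) = (-9 + 7*4)*(-25) - 2 = (-9 + 28)*(-25) - 2 = 19*(-25) - 2 = -475 - 2 = -477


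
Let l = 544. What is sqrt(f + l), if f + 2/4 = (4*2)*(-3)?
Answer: sqrt(2078)/2 ≈ 22.793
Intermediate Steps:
f = -49/2 (f = -1/2 + (4*2)*(-3) = -1/2 + 8*(-3) = -1/2 - 24 = -49/2 ≈ -24.500)
sqrt(f + l) = sqrt(-49/2 + 544) = sqrt(1039/2) = sqrt(2078)/2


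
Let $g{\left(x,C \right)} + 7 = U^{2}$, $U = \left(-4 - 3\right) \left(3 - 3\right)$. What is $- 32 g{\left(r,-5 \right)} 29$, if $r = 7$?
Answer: $6496$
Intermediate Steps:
$U = 0$ ($U = \left(-7\right) 0 = 0$)
$g{\left(x,C \right)} = -7$ ($g{\left(x,C \right)} = -7 + 0^{2} = -7 + 0 = -7$)
$- 32 g{\left(r,-5 \right)} 29 = \left(-32\right) \left(-7\right) 29 = 224 \cdot 29 = 6496$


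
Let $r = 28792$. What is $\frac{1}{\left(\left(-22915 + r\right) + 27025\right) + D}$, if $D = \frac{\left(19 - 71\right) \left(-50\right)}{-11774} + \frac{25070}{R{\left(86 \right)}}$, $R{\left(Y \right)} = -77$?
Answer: $\frac{64757}{2109536644} \approx 3.0697 \cdot 10^{-5}$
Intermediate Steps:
$D = - \frac{21098170}{64757}$ ($D = \frac{\left(19 - 71\right) \left(-50\right)}{-11774} + \frac{25070}{-77} = \left(-52\right) \left(-50\right) \left(- \frac{1}{11774}\right) + 25070 \left(- \frac{1}{77}\right) = 2600 \left(- \frac{1}{11774}\right) - \frac{25070}{77} = - \frac{1300}{5887} - \frac{25070}{77} = - \frac{21098170}{64757} \approx -325.81$)
$\frac{1}{\left(\left(-22915 + r\right) + 27025\right) + D} = \frac{1}{\left(\left(-22915 + 28792\right) + 27025\right) - \frac{21098170}{64757}} = \frac{1}{\left(5877 + 27025\right) - \frac{21098170}{64757}} = \frac{1}{32902 - \frac{21098170}{64757}} = \frac{1}{\frac{2109536644}{64757}} = \frac{64757}{2109536644}$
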